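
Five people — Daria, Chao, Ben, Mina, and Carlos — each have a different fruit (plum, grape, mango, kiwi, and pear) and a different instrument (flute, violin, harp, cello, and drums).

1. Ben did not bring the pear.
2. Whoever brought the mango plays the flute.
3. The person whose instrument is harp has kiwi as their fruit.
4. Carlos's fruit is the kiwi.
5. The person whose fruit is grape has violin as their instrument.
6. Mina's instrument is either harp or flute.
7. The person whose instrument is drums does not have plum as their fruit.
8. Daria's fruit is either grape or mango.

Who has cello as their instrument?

With clues 1–4, Carlos is impossible for the one with instrument cello.
With clues 1–6, Mina is impossible for the one with instrument cello.
With clues 1–8, Chao and Daria are impossible for the one with instrument cello.
That leaves Ben.

Ben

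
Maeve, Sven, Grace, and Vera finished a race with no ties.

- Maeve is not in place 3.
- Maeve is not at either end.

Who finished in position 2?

With clues 1–2, Grace, Sven, and Vera are ruled out for place 2.
So place 2 is Maeve.

Maeve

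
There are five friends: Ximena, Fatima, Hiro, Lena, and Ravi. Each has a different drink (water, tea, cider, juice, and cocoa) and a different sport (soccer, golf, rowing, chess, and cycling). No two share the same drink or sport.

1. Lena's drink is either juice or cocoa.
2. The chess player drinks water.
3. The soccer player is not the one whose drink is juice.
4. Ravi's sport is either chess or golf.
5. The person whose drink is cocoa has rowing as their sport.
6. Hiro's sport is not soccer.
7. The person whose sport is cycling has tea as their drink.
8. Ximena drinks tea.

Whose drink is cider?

Fatima

Clue 1 rules out Lena for the one with drink cider.
With clues 1–7, Hiro and Ravi are impossible for the one with drink cider.
With clues 1–8, Ximena is impossible for the one with drink cider.
That leaves Fatima.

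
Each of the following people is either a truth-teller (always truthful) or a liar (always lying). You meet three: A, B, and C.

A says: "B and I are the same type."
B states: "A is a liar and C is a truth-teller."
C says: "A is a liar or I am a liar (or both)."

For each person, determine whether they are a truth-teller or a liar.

Consider A. Suppose A is a truth-teller.
Then whichever role C has, C's statement has the wrong truth value — contradiction.
So A is a liar.
With that fixed, C's statement is true, so C is a truth-teller.
With that fixed, B's statement is true, so B is a truth-teller.

A: liar, B: truth-teller, C: truth-teller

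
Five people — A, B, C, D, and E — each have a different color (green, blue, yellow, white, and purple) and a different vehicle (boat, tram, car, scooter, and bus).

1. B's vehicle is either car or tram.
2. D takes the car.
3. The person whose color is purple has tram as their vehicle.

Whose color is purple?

B

With clues 1–3, A, C, D, and E are impossible for the one with color purple.
That leaves B.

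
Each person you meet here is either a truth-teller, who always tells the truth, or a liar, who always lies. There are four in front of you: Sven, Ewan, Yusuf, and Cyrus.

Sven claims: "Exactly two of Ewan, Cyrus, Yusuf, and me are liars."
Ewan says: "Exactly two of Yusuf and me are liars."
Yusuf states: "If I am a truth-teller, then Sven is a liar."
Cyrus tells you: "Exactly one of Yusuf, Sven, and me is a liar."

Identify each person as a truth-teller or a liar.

Sven: liar, Ewan: liar, Yusuf: truth-teller, Cyrus: liar

Consider Sven. Suppose Sven is a truth-teller.
Then whichever role Yusuf has, Yusuf's statement has the wrong truth value — contradiction.
So Sven is a liar.
With that fixed, Yusuf's statement is true, so Yusuf is a truth-teller.
With that fixed, Ewan's statement is false, so Ewan is a liar.
Consider Cyrus. Suppose Cyrus is a truth-teller.
Then Sven's statement comes out true, contradicting Sven being a liar.
So Cyrus is a liar.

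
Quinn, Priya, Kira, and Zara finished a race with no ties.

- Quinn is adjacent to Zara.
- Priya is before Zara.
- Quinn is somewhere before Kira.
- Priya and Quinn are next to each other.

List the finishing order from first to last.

From clues 1–2: Priya is in {1,2}.
From clues 1–3: Priya → place 1, Kira → place 4.
From clues 1–4: Quinn → place 2, Zara → place 3.

Priya, Quinn, Zara, Kira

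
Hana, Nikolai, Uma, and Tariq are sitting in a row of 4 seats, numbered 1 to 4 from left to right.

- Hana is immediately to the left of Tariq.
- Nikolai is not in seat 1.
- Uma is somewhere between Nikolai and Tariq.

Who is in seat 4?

With clue 1, Hana is ruled out for seat 4.
With clues 1–3, Tariq and Uma are ruled out for seat 4.
So seat 4 is Nikolai.

Nikolai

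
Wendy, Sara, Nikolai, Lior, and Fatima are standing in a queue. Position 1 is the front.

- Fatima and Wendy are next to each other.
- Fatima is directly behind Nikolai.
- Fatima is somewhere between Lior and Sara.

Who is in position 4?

With clues 1–2, Nikolai is ruled out for position 4.
With clues 1–3, Fatima, Lior, and Sara are ruled out for position 4.
So position 4 is Wendy.

Wendy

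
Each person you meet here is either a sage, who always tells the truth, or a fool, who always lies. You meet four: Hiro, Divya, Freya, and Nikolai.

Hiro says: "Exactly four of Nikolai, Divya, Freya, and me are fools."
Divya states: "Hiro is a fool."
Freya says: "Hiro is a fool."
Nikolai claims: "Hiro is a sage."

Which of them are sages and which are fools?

Consider Hiro. Suppose Hiro is a sage.
Then Hiro's own statement would have to be true, but it can't be — contradiction.
So Hiro is a fool.
With that fixed, Divya's statement is true, so Divya is a sage.
With that fixed, Freya's statement is true, so Freya is a sage.
With that fixed, Nikolai's statement is false, so Nikolai is a fool.

Hiro: fool, Divya: sage, Freya: sage, Nikolai: fool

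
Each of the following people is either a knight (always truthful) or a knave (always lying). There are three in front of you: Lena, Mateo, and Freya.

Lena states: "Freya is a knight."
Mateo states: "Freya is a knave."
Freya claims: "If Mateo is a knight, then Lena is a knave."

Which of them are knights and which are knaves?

Consider Lena. Suppose Lena is a knave.
Then no assignment of the remaining roles makes every statement match its speaker's type — contradiction.
So Lena is a knight.
Consider Mateo. Suppose Mateo is a knight.
Then no assignment of the remaining roles makes every statement match its speaker's type — contradiction.
So Mateo is a knave.
With that fixed, Freya's statement is true, so Freya is a knight.

Lena: knight, Mateo: knave, Freya: knight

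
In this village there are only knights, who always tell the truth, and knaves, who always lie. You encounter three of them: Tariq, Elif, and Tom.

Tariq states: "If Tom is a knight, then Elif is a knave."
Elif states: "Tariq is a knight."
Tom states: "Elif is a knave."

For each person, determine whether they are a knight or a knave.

Tariq: knight, Elif: knight, Tom: knave

Consider Tariq. Suppose Tariq is a knave.
Then no assignment of the remaining roles makes every statement match its speaker's type — contradiction.
So Tariq is a knight.
With that fixed, Elif's statement is true, so Elif is a knight.
With that fixed, Tom's statement is false, so Tom is a knave.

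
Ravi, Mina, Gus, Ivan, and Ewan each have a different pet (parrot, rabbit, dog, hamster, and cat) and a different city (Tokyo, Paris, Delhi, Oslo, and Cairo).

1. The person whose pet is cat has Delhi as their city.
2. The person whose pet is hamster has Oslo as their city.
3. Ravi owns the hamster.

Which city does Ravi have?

Oslo

With clues 1–3, Cairo, Delhi, Paris, and Tokyo are impossible for Ravi's city.
That leaves Oslo.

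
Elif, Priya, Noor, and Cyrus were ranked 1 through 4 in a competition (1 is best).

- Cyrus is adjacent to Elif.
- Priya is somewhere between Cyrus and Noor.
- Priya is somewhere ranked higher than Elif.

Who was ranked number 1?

With clues 1–2, Priya is ruled out for rank 1.
With clues 1–3, Cyrus and Elif are ruled out for rank 1.
So rank 1 is Noor.

Noor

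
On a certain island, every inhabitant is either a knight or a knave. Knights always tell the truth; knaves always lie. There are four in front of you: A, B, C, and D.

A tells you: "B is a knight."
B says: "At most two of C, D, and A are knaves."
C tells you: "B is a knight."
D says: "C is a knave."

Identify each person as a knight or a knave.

A: knight, B: knight, C: knight, D: knave

Consider A. Suppose A is a knave.
Then no assignment of the remaining roles makes every statement match its speaker's type — contradiction.
So A is a knight.
With that fixed, B's statement is true, so B is a knight.
With that fixed, C's statement is true, so C is a knight.
With that fixed, D's statement is false, so D is a knave.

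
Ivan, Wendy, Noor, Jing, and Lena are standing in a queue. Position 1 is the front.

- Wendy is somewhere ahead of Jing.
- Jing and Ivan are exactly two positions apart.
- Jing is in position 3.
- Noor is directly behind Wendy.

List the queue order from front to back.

From clue 1: Wendy is in {1,2,3,4}.
From clues 1–3: Jing → position 3.
From clues 1–4: Wendy → position 1, Noor → position 2, Lena → position 4, Ivan → position 5.

Wendy, Noor, Jing, Lena, Ivan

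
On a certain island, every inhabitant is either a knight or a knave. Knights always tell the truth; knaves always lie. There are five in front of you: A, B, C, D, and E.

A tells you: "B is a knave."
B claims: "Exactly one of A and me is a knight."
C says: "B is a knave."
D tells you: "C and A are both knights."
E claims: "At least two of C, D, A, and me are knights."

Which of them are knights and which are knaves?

Consider A. Suppose A is a knight.
Then whichever role B has, B's statement has the wrong truth value — contradiction.
So A is a knave.
With that fixed, D's statement is false, so D is a knave.
Consider B. Suppose B is a knave.
Then A's statement comes out true, contradicting A being a knave.
So B is a knight.
With that fixed, C's statement is false, so C is a knave.
With that fixed, E's statement is false, so E is a knave.

A: knave, B: knight, C: knave, D: knave, E: knave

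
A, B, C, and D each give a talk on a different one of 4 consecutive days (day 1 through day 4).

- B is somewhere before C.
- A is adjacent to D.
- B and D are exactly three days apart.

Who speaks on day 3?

A

With clues 1–2, C is ruled out for day 3.
With clues 1–3, B and D are ruled out for day 3.
So day 3 is A.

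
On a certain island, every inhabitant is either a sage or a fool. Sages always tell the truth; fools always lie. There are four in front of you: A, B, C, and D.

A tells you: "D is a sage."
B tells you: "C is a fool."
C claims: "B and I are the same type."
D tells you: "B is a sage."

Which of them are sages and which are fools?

A: sage, B: sage, C: fool, D: sage

Consider A. Suppose A is a fool.
Then no assignment of the remaining roles makes every statement match its speaker's type — contradiction.
So A is a sage.
Consider B. Suppose B is a fool.
Then whichever role C has, C's statement has the wrong truth value — contradiction.
So B is a sage.
With that fixed, D's statement is true, so D is a sage.
Consider C. Suppose C is a sage.
Then B's statement comes out false, contradicting B being a sage.
So C is a fool.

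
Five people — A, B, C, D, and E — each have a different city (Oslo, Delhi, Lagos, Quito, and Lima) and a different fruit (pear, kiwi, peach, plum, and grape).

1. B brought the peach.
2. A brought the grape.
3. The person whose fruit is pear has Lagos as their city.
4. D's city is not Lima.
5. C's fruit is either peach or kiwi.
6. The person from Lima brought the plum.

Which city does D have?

Lagos

With clues 1–4, Lima is impossible for D's city.
With clues 1–6, Delhi, Oslo, and Quito are impossible for D's city.
That leaves Lagos.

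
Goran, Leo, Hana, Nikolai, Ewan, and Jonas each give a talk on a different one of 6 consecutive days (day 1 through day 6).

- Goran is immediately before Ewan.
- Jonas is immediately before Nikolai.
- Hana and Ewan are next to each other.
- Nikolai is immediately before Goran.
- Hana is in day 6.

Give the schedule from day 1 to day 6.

From clue 1: Goran is in {1,2,3,4,5}.
From clues 1–3: Goran is in {1,2,3,4}.
From clues 1–4: Goran is in {3,4}.
From clues 1–5: Leo → day 1, Jonas → day 2, Nikolai → day 3, Goran → day 4, Ewan → day 5, Hana → day 6.

Leo, Jonas, Nikolai, Goran, Ewan, Hana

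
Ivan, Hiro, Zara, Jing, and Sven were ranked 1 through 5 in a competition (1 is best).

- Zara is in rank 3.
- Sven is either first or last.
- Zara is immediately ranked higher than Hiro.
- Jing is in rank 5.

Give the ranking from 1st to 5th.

Sven, Ivan, Zara, Hiro, Jing

From clue 1: Zara → rank 3.
From clues 1–2: Sven is in {1,5}.
From clues 1–3: Hiro → rank 4.
From clues 1–4: Sven → rank 1, Ivan → rank 2, Jing → rank 5.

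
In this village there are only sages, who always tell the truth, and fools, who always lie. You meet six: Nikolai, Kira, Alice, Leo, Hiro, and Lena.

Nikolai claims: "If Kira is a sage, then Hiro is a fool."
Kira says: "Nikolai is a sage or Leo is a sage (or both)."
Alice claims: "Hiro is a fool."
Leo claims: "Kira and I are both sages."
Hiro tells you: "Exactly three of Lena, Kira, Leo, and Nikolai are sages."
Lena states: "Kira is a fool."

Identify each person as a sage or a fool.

Nikolai: sage, Kira: sage, Alice: sage, Leo: fool, Hiro: fool, Lena: fool

Consider Nikolai. Suppose Nikolai is a fool.
Then no assignment of the remaining roles makes every statement match its speaker's type — contradiction.
So Nikolai is a sage.
With that fixed, Kira's statement is true, so Kira is a sage.
With that fixed, Lena's statement is false, so Lena is a fool.
Consider Alice. Suppose Alice is a fool.
Then no assignment of the remaining roles makes every statement match its speaker's type — contradiction.
So Alice is a sage.
Consider Leo. Suppose Leo is a sage.
Then no assignment of the remaining roles makes every statement match its speaker's type — contradiction.
So Leo is a fool.
With that fixed, Hiro's statement is false, so Hiro is a fool.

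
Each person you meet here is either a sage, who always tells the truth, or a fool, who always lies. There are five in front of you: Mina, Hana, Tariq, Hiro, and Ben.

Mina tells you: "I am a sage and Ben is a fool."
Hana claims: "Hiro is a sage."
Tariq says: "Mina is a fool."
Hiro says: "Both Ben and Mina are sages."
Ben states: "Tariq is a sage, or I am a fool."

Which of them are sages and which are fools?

Mina: fool, Hana: fool, Tariq: sage, Hiro: fool, Ben: sage

Consider Mina. Suppose Mina is a sage.
Then no assignment of the remaining roles makes every statement match its speaker's type — contradiction.
So Mina is a fool.
With that fixed, Tariq's statement is true, so Tariq is a sage.
With that fixed, Hiro's statement is false, so Hiro is a fool.
With that fixed, Ben's statement is true, so Ben is a sage.
With that fixed, Hana's statement is false, so Hana is a fool.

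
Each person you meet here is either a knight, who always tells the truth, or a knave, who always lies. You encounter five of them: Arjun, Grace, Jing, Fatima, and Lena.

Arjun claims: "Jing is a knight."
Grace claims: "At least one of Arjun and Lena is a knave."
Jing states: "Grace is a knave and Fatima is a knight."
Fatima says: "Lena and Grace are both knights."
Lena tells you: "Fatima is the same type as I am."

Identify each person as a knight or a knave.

Arjun: knave, Grace: knight, Jing: knave, Fatima: knight, Lena: knight

Consider Arjun. Suppose Arjun is a knight.
Then no assignment of the remaining roles makes every statement match its speaker's type — contradiction.
So Arjun is a knave.
With that fixed, Grace's statement is true, so Grace is a knight.
With that fixed, Jing's statement is false, so Jing is a knave.
Consider Fatima. Suppose Fatima is a knave.
Then whichever role Lena has, Lena's statement has the wrong truth value — contradiction.
So Fatima is a knight.
Consider Lena. Suppose Lena is a knave.
Then Fatima's statement comes out false, contradicting Fatima being a knight.
So Lena is a knight.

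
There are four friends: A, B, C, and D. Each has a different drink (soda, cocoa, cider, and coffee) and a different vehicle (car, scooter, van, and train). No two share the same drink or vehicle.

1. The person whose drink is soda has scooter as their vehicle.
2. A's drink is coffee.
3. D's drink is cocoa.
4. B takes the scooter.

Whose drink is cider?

C

With clues 1–2, A is impossible for the one with drink cider.
With clues 1–3, D is impossible for the one with drink cider.
With clues 1–4, B is impossible for the one with drink cider.
That leaves C.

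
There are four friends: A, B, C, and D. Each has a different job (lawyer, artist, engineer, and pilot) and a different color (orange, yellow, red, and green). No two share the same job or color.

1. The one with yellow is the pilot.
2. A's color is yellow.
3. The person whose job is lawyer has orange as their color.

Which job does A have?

pilot

With clues 1–2, artist, engineer, and lawyer are impossible for A's job.
That leaves pilot.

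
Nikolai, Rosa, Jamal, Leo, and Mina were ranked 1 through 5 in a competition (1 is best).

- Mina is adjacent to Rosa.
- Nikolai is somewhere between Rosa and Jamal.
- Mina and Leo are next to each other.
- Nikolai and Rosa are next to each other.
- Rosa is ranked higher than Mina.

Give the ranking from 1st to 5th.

Jamal, Nikolai, Rosa, Mina, Leo

From clues 1–2: Nikolai is in {2,3,4}.
From clues 1–3: Nikolai is in {2,4}.
From clues 1–4: Rosa → rank 3.
From clues 1–5: Jamal → rank 1, Nikolai → rank 2, Mina → rank 4, Leo → rank 5.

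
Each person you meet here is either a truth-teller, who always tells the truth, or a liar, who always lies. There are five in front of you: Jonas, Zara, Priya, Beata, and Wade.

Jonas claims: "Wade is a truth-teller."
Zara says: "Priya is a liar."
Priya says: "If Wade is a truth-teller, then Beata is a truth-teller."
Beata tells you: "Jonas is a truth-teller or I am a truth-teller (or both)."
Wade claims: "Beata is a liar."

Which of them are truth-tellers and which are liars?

Consider Jonas. Suppose Jonas is a truth-teller.
Then no assignment of the remaining roles makes every statement match its speaker's type — contradiction.
So Jonas is a liar.
Consider Zara. Suppose Zara is a truth-teller.
Then no assignment of the remaining roles makes every statement match its speaker's type — contradiction.
So Zara is a liar.
Consider Priya. Suppose Priya is a liar.
Then Zara's statement comes out true, contradicting Zara being a liar.
So Priya is a truth-teller.
Consider Beata. Suppose Beata is a liar.
Then no assignment of the remaining roles makes every statement match its speaker's type — contradiction.
So Beata is a truth-teller.
With that fixed, Wade's statement is false, so Wade is a liar.

Jonas: liar, Zara: liar, Priya: truth-teller, Beata: truth-teller, Wade: liar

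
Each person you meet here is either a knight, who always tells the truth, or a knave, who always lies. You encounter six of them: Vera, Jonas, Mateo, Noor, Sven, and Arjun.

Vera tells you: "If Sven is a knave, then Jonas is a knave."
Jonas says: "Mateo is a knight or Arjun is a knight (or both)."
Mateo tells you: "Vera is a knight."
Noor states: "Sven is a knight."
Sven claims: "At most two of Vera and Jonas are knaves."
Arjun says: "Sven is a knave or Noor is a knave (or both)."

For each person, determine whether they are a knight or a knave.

Regardless of anyone's role, Sven's statement is true, so Sven is a knight.
With that fixed, Vera's statement is true, so Vera is a knight.
With that fixed, Mateo's statement is true, so Mateo is a knight.
With that fixed, Noor's statement is true, so Noor is a knight.
With that fixed, Arjun's statement is false, so Arjun is a knave.
With that fixed, Jonas's statement is true, so Jonas is a knight.

Vera: knight, Jonas: knight, Mateo: knight, Noor: knight, Sven: knight, Arjun: knave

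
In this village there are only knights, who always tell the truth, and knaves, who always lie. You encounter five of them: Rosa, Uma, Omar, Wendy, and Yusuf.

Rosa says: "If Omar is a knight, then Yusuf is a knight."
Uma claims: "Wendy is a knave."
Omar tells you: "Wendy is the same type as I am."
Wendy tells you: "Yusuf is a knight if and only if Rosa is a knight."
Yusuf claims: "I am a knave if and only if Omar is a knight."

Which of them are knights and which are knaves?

Consider Rosa. Suppose Rosa is a knave.
Then no assignment of the remaining roles makes every statement match its speaker's type — contradiction.
So Rosa is a knight.
Consider Uma. Suppose Uma is a knight.
Then no assignment of the remaining roles makes every statement match its speaker's type — contradiction.
So Uma is a knave.
Consider Omar. Suppose Omar is a knight.
Then whichever role Yusuf has, Yusuf's statement has the wrong truth value — contradiction.
So Omar is a knave.
Consider Wendy. Suppose Wendy is a knave.
Then Uma's statement comes out true, contradicting Uma being a knave.
So Wendy is a knight.
Consider Yusuf. Suppose Yusuf is a knave.
Then Wendy's statement comes out false, contradicting Wendy being a knight.
So Yusuf is a knight.

Rosa: knight, Uma: knave, Omar: knave, Wendy: knight, Yusuf: knight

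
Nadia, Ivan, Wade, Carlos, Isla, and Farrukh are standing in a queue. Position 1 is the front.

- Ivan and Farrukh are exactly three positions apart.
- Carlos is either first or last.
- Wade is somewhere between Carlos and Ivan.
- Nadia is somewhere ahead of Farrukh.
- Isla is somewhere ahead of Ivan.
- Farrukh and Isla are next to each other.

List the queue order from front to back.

Carlos, Nadia, Farrukh, Isla, Wade, Ivan

From clues 1–2: Carlos is in {1,6}.
From clues 1–5: Ivan is in {2,6}.
From clues 1–6: Carlos → position 1, Nadia → position 2, Farrukh → position 3, Isla → position 4, Wade → position 5, Ivan → position 6.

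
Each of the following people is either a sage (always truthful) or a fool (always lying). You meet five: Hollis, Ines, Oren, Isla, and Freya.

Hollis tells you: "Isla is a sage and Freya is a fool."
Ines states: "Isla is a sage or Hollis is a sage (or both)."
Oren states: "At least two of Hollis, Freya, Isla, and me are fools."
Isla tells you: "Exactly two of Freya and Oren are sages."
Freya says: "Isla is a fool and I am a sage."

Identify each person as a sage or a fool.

Consider Hollis. Suppose Hollis is a sage.
Then no assignment of the remaining roles makes every statement match its speaker's type — contradiction.
So Hollis is a fool.
Consider Ines. Suppose Ines is a sage.
Then no assignment of the remaining roles makes every statement match its speaker's type — contradiction.
So Ines is a fool.
Consider Oren. Suppose Oren is a fool.
Then Oren's own statement would have to be false, but it can't be — contradiction.
So Oren is a sage.
Consider Isla. Suppose Isla is a sage.
Then Ines's statement comes out true, contradicting Ines being a fool.
So Isla is a fool.
Consider Freya. Suppose Freya is a sage.
Then Isla's statement comes out true, contradicting Isla being a fool.
So Freya is a fool.

Hollis: fool, Ines: fool, Oren: sage, Isla: fool, Freya: fool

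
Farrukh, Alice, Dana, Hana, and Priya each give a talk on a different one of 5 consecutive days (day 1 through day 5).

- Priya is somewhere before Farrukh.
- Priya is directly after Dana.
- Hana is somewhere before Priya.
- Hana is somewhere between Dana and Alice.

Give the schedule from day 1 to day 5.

From clue 1: Farrukh is in {2,3,4,5}.
From clues 1–2: Farrukh is in {3,4,5}.
From clues 1–3: Farrukh is in {4,5}.
From clues 1–4: Alice → day 1, Hana → day 2, Dana → day 3, Priya → day 4, Farrukh → day 5.

Alice, Hana, Dana, Priya, Farrukh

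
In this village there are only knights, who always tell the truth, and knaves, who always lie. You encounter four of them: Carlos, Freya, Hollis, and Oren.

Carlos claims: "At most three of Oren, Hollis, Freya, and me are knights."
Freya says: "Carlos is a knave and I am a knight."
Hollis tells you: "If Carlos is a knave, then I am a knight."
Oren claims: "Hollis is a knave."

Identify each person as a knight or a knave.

Carlos: knight, Freya: knave, Hollis: knight, Oren: knave

Consider Carlos. Suppose Carlos is a knave.
Then Carlos's own statement would have to be false, but it can't be — contradiction.
So Carlos is a knight.
With that fixed, Freya's statement is false, so Freya is a knave.
With that fixed, Hollis's statement is true, so Hollis is a knight.
With that fixed, Oren's statement is false, so Oren is a knave.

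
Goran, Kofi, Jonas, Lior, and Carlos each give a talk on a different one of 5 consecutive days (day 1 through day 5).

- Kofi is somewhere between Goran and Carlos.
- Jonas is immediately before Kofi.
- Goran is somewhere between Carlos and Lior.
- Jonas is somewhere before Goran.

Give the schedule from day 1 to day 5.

From clue 1: Kofi is in {2,3,4}.
From clues 1–2: Kofi is in {3,4}.
From clues 1–3: Goran is in {2,4}.
From clues 1–4: Carlos → day 1, Jonas → day 2, Kofi → day 3, Goran → day 4, Lior → day 5.

Carlos, Jonas, Kofi, Goran, Lior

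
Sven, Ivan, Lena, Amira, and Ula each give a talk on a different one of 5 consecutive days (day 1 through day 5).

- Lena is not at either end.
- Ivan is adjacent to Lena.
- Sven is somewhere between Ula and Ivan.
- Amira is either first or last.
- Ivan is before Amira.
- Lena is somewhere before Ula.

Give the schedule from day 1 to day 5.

From clue 1: Lena is in {2,3,4}.
From clues 1–3: Sven is in {2,3,4}.
From clues 1–4: Amira is in {1,5}.
From clues 1–5: Amira → day 5.
From clues 1–6: Ivan → day 1, Lena → day 2, Sven → day 3, Ula → day 4.

Ivan, Lena, Sven, Ula, Amira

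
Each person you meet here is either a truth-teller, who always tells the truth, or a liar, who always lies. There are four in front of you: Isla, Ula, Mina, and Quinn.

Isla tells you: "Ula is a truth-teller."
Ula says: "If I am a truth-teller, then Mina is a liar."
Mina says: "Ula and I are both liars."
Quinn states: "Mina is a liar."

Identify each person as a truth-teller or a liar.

Consider Isla. Suppose Isla is a liar.
Then no assignment of the remaining roles makes every statement match its speaker's type — contradiction.
So Isla is a truth-teller.
Consider Ula. Suppose Ula is a liar.
Then Isla's statement comes out false, contradicting Isla being a truth-teller.
So Ula is a truth-teller.
With that fixed, Mina's statement is false, so Mina is a liar.
With that fixed, Quinn's statement is true, so Quinn is a truth-teller.

Isla: truth-teller, Ula: truth-teller, Mina: liar, Quinn: truth-teller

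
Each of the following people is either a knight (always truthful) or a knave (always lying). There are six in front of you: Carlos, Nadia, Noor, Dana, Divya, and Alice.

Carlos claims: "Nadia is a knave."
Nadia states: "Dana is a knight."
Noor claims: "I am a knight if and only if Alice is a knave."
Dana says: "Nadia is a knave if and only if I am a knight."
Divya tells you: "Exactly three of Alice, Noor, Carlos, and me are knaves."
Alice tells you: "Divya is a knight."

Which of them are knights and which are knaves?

Consider Carlos. Suppose Carlos is a knave.
Then no assignment of the remaining roles makes every statement match its speaker's type — contradiction.
So Carlos is a knight.
Consider Nadia. Suppose Nadia is a knight.
Then Carlos's statement comes out false, contradicting Carlos being a knight.
So Nadia is a knave.
Consider Noor. Suppose Noor is a knave.
Then no assignment of the remaining roles makes every statement match its speaker's type — contradiction.
So Noor is a knight.
With that fixed, Divya's statement is false, so Divya is a knave.
With that fixed, Alice's statement is false, so Alice is a knave.
Consider Dana. Suppose Dana is a knight.
Then Nadia's statement comes out true, contradicting Nadia being a knave.
So Dana is a knave.

Carlos: knight, Nadia: knave, Noor: knight, Dana: knave, Divya: knave, Alice: knave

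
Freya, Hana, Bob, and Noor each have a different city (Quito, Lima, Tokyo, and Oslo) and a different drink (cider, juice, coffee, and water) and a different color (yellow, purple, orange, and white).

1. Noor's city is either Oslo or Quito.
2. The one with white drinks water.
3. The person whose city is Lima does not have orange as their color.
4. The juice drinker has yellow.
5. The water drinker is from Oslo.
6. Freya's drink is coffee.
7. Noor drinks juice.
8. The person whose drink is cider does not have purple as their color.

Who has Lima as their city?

Freya

Clue 1 rules out Noor for the one with city Lima.
With clues 1–8, Bob and Hana are impossible for the one with city Lima.
That leaves Freya.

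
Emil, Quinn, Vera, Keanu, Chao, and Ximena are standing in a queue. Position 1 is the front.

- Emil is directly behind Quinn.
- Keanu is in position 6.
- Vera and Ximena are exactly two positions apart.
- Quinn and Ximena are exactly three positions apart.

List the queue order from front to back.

From clue 1: Emil is in {2,3,4,5,6}.
From clues 1–2: Keanu → position 6.
From clues 1–3: Emil is in {2,5}.
From clues 1–4: Ximena → position 1, Chao → position 2, Vera → position 3, Quinn → position 4, Emil → position 5.

Ximena, Chao, Vera, Quinn, Emil, Keanu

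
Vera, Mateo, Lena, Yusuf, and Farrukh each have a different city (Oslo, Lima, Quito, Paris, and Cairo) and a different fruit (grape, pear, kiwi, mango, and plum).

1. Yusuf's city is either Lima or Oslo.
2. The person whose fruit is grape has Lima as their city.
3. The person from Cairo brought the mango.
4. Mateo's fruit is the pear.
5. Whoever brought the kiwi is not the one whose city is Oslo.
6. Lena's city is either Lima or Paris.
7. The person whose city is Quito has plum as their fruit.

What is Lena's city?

With clues 1–6, Cairo, Oslo, and Quito are impossible for Lena's city.
With clues 1–7, Lima is impossible for Lena's city.
That leaves Paris.

Paris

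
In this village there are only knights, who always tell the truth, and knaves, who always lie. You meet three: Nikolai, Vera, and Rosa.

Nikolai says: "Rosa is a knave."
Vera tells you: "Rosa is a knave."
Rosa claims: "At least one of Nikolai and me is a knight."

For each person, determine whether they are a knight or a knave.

Nikolai: knave, Vera: knave, Rosa: knight

Consider Nikolai. Suppose Nikolai is a knight.
Then no assignment of the remaining roles makes every statement match its speaker's type — contradiction.
So Nikolai is a knave.
Consider Vera. Suppose Vera is a knight.
Then no assignment of the remaining roles makes every statement match its speaker's type — contradiction.
So Vera is a knave.
Consider Rosa. Suppose Rosa is a knave.
Then Nikolai's statement comes out true, contradicting Nikolai being a knave.
So Rosa is a knight.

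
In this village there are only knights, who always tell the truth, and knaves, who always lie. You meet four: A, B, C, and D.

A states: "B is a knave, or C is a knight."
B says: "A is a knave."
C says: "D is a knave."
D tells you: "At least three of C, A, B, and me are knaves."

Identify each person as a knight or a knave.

Consider A. Suppose A is a knave.
Then no assignment of the remaining roles makes every statement match its speaker's type — contradiction.
So A is a knight.
With that fixed, B's statement is false, so B is a knave.
Consider C. Suppose C is a knave.
Then whichever role D has, D's statement has the wrong truth value — contradiction.
So C is a knight.
With that fixed, D's statement is false, so D is a knave.

A: knight, B: knave, C: knight, D: knave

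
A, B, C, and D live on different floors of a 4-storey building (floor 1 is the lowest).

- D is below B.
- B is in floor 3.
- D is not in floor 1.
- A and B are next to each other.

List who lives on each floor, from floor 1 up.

C, D, B, A

From clue 1: B is in {2,3,4}.
From clues 1–2: B → floor 3.
From clues 1–3: D → floor 2.
From clues 1–4: C → floor 1, A → floor 4.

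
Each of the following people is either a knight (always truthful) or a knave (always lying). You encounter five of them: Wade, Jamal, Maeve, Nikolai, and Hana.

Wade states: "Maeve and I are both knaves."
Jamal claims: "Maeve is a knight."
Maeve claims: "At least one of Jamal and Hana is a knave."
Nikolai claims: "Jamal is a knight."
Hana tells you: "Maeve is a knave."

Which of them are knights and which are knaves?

Wade: knave, Jamal: knight, Maeve: knight, Nikolai: knight, Hana: knave

Consider Wade. Suppose Wade is a knight.
Then Wade's own statement would have to be true, but it can't be — contradiction.
So Wade is a knave.
Consider Jamal. Suppose Jamal is a knave.
Then no assignment of the remaining roles makes every statement match its speaker's type — contradiction.
So Jamal is a knight.
With that fixed, Nikolai's statement is true, so Nikolai is a knight.
Consider Maeve. Suppose Maeve is a knave.
Then Wade's statement comes out true, contradicting Wade being a knave.
So Maeve is a knight.
With that fixed, Hana's statement is false, so Hana is a knave.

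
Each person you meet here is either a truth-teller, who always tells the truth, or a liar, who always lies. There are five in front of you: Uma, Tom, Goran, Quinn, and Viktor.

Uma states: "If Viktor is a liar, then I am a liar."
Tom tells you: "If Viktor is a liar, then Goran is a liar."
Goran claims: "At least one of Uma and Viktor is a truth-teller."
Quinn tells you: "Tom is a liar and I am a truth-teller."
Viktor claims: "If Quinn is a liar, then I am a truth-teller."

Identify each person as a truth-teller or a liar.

Consider Uma. Suppose Uma is a liar.
Then Uma's own statement would have to be false, but it can't be — contradiction.
So Uma is a truth-teller.
With that fixed, Goran's statement is true, so Goran is a truth-teller.
Consider Tom. Suppose Tom is a liar.
Then no assignment of the remaining roles makes every statement match its speaker's type — contradiction.
So Tom is a truth-teller.
With that fixed, Quinn's statement is false, so Quinn is a liar.
Consider Viktor. Suppose Viktor is a liar.
Then Uma's statement comes out false, contradicting Uma being a truth-teller.
So Viktor is a truth-teller.

Uma: truth-teller, Tom: truth-teller, Goran: truth-teller, Quinn: liar, Viktor: truth-teller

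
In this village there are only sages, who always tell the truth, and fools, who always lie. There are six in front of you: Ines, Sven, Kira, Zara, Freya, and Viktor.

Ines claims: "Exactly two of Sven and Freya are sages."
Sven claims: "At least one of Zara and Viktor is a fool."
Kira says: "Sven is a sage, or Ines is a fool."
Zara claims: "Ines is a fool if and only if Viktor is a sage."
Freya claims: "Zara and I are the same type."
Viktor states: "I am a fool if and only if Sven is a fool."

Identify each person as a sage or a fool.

Ines: sage, Sven: sage, Kira: sage, Zara: sage, Freya: sage, Viktor: fool

Consider Ines. Suppose Ines is a fool.
Then no assignment of the remaining roles makes every statement match its speaker's type — contradiction.
So Ines is a sage.
Consider Sven. Suppose Sven is a fool.
Then Ines's statement comes out false, contradicting Ines being a sage.
So Sven is a sage.
With that fixed, Kira's statement is true, so Kira is a sage.
Consider Zara. Suppose Zara is a fool.
Then whichever role Freya has, Freya's statement has the wrong truth value — contradiction.
So Zara is a sage.
Consider Freya. Suppose Freya is a fool.
Then Ines's statement comes out false, contradicting Ines being a sage.
So Freya is a sage.
Consider Viktor. Suppose Viktor is a sage.
Then Sven's statement comes out false, contradicting Sven being a sage.
So Viktor is a fool.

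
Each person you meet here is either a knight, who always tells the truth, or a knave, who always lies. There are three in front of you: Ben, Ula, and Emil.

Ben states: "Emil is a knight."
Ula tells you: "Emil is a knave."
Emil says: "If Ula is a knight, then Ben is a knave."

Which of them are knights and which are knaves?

Ben: knight, Ula: knave, Emil: knight

Consider Ben. Suppose Ben is a knave.
Then no assignment of the remaining roles makes every statement match its speaker's type — contradiction.
So Ben is a knight.
Consider Ula. Suppose Ula is a knight.
Then no assignment of the remaining roles makes every statement match its speaker's type — contradiction.
So Ula is a knave.
With that fixed, Emil's statement is true, so Emil is a knight.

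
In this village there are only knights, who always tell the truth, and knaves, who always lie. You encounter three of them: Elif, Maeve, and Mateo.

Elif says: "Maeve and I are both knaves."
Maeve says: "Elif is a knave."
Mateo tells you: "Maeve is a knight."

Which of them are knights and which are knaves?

Consider Elif. Suppose Elif is a knight.
Then Elif's own statement would have to be true, but it can't be — contradiction.
So Elif is a knave.
With that fixed, Maeve's statement is true, so Maeve is a knight.
With that fixed, Mateo's statement is true, so Mateo is a knight.

Elif: knave, Maeve: knight, Mateo: knight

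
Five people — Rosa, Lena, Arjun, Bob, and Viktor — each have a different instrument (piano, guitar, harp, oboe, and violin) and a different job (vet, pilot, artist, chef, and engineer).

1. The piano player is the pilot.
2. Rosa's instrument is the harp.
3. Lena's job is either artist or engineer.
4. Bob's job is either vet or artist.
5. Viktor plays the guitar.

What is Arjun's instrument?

piano

With clues 1–2, harp is impossible for Arjun's instrument.
With clues 1–5, guitar, oboe, and violin are impossible for Arjun's instrument.
That leaves piano.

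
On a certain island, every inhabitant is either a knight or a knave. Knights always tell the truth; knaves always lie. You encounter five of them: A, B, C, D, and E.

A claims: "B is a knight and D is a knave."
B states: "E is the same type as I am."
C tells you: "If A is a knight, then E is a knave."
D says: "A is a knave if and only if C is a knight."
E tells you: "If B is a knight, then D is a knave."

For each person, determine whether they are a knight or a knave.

Consider A. Suppose A is a knight.
Then no assignment of the remaining roles makes every statement match its speaker's type — contradiction.
So A is a knave.
With that fixed, C's statement is true, so C is a knight.
With that fixed, D's statement is true, so D is a knight.
Consider B. Suppose B is a knight.
Then no assignment of the remaining roles makes every statement match its speaker's type — contradiction.
So B is a knave.
With that fixed, E's statement is true, so E is a knight.

A: knave, B: knave, C: knight, D: knight, E: knight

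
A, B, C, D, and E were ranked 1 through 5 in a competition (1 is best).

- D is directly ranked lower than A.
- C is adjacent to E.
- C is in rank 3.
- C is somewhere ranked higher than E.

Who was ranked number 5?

With clue 1, A is ruled out for rank 5.
With clues 1–3, C and E are ruled out for rank 5.
With clues 1–4, D is ruled out for rank 5.
So rank 5 is B.

B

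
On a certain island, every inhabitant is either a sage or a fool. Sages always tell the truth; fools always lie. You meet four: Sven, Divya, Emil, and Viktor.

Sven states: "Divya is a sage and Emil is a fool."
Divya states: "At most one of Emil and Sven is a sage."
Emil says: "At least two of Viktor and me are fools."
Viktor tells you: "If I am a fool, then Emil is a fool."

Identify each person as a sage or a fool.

Consider Sven. Suppose Sven is a fool.
Then no assignment of the remaining roles makes every statement match its speaker's type — contradiction.
So Sven is a sage.
Consider Divya. Suppose Divya is a fool.
Then Sven's statement comes out false, contradicting Sven being a sage.
So Divya is a sage.
Consider Emil. Suppose Emil is a sage.
Then Sven's statement comes out false, contradicting Sven being a sage.
So Emil is a fool.
With that fixed, Viktor's statement is true, so Viktor is a sage.

Sven: sage, Divya: sage, Emil: fool, Viktor: sage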